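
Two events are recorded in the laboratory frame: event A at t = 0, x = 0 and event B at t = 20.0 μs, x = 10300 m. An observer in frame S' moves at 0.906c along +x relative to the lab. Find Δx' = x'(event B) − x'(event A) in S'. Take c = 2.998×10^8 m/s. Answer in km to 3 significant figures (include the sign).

Δx' ≈ 11.5 km

γ = 1/√(1 − 0.906²) = 2.3625
Δx' = γ(Δx − vΔt) = 2.3625 × (10300 m − 0.906×(2.998×10^8 m/s)×20.0×10^-6 s)
= 2.3625 × (4867.6 m) = 11.5 km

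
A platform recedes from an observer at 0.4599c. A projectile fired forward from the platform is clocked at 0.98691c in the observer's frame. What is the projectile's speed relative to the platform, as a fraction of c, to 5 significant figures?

Inverse velocity addition: u' = (u − v)/(1 − uv/c²)
= (0.98691 − 0.4599)/(1 − 0.98691×0.4599) = 0.52701/0.5461201 = 0.96501

u' ≈ 0.96501c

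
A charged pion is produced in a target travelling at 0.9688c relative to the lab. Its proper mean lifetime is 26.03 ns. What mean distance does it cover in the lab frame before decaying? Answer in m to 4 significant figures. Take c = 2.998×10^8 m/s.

γ = 1/√(1 − 0.9688²) = 4.03480
Dilated lifetime: Δt = γτ₀ = 4.03480 × 26.03 ns = 105.026 ns
d = vΔt = 0.9688c × 105.026 ns = 2.90446×10^8 m/s × 1.05026×10^-7 s = 30.50 m

d ≈ 30.50 m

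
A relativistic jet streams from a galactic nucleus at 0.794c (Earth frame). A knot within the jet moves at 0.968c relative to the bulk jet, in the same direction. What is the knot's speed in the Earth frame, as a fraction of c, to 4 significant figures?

Relativistic velocity addition: u = (u' + v)/(1 + u'v/c²)
= (0.968 + 0.794)/(1 + 0.968×0.794) = 1.762/1.76859 = 0.9963

u ≈ 0.9963c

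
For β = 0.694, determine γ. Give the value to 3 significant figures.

γ ≈ 1.39

γ = 1/√(1 − β²) = 1/√(1 − 0.694²) = 1/√(0.51836) = 1.39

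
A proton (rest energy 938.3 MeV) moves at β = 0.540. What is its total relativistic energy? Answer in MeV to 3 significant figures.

E ≈ 1110 MeV

γ = 1/√(1 − 0.540²) = 1.1881
E = γm₀c² = 1.1881 × 938.3 MeV = 1110 MeV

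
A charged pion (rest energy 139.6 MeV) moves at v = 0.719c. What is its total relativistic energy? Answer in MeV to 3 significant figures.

E ≈ 201 MeV

γ = 1/√(1 − 0.719²) = 1.4388
E = γm₀c² = 1.4388 × 139.6 MeV = 201 MeV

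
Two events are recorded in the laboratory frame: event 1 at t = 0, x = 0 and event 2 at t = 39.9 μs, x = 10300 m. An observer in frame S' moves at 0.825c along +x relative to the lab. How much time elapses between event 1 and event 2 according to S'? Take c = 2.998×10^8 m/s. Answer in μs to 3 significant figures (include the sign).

γ = 1/√(1 − 0.825²) = 1.7695
Δt' = γ(Δt − vΔx/c²) = 1.7695 × (39.9 μs − 0.825×10300 m / (2.998×10^8 m/s))
= 1.7695 × (11.556 μs) = 20.4 μs

Δt' ≈ 20.4 μs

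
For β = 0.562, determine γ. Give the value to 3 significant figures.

γ = 1/√(1 − β²) = 1/√(1 − 0.562²) = 1/√(0.68416) = 1.21

γ ≈ 1.21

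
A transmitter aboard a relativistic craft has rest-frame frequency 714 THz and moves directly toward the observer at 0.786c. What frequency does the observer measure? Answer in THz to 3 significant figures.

Relativistic Doppler: f_obs = f_src √((1+β)/(1−β))
= 714 × √(1.7860/0.21400) = 714 × 2.8889 = 2060 THz

f_obs ≈ 2060 THz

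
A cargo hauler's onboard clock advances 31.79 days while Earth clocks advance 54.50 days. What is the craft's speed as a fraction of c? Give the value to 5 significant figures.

β ≈ 0.81225

γ = Δt/τ₀ = 54.50/31.79 = 1.714376
β = √(1 − 1/γ²) = √(1 − 1/1.714376²) = 0.81225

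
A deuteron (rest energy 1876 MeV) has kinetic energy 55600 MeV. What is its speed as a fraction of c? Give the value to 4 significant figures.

β ≈ 0.9995

γ = 1 + K/(m₀c²) = 1 + 55600/1876 = 30.6375
β = √(1 − 1/γ²) = 0.9995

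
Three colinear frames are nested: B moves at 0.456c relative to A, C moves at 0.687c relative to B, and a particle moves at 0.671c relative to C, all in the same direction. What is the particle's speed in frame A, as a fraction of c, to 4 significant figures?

u ≈ 0.9731c

Compose boost 2: (0.687 + 0.456)/(1 + 0.687×0.456) = 1.143/1.31327 = 0.870345
Compose boost 3: (0.671 + 0.870345)/(1 + 0.671×0.870345) = 1.54135/1.58400 = 0.9731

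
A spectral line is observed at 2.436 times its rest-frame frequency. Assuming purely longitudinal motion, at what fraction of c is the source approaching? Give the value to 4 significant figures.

β ≈ 0.7116

f_obs/f_src = √((1+β)/(1−β)) = 2.436  ⇒  (1+β)/(1−β) = 5.93410
β = |1 − D²|/(1 + D²) = |1 − 5.93410|/(1 + 5.93410) = 0.7116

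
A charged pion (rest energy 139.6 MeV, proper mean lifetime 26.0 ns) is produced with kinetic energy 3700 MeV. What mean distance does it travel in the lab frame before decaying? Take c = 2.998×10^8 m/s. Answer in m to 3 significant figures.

d ≈ 214 m

γ = 1 + K/(m₀c²) = 1 + 3700/139.6 = 27.504
β = √(1 − 1/γ²) = 0.99934
Dilated lifetime: γτ₀ = 27.504 × 26.0 ns = 715.11 ns
d = βc·γτ₀ = 0.99934 × (2.998×10^8 m/s) × 7.1511×10^-7 s = 214 m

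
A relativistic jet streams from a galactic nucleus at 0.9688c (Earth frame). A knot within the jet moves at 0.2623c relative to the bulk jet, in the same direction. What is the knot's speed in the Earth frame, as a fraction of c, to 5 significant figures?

Relativistic velocity addition: u = (u' + v)/(1 + u'v/c²)
= (0.2623 + 0.9688)/(1 + 0.2623×0.9688) = 1.2311/1.254116 = 0.98165

u ≈ 0.98165c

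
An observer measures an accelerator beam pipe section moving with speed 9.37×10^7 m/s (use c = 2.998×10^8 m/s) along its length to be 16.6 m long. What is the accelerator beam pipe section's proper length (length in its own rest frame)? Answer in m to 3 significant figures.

β = v/c = 9.37×10^7 / 2.998×10^8 = 0.31254
γ = 1/√(1 − 0.31254²) = 1.0527
L₀ = γL = 1.0527 × 16.6 = 17.5 m

L₀ ≈ 17.5 m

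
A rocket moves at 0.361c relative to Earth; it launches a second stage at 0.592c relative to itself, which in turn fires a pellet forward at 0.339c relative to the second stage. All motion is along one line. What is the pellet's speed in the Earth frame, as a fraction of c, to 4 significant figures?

u ≈ 0.8879c

Compose boost 2: (0.592 + 0.361)/(1 + 0.592×0.361) = 0.9530/1.21371 = 0.785195
Compose boost 3: (0.339 + 0.785195)/(1 + 0.339×0.785195) = 1.12419/1.26618 = 0.8879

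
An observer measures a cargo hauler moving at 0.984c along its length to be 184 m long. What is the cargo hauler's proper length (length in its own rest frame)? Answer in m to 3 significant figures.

γ = 1/√(1 − 0.984²) = 5.6127
L₀ = γL = 5.6127 × 184 = 1030 m

L₀ ≈ 1030 m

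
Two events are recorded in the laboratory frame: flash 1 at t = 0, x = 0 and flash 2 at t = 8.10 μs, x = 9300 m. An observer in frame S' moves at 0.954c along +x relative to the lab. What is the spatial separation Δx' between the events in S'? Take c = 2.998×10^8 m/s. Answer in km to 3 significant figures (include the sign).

Δx' ≈ 23.3 km

γ = 1/√(1 − 0.954²) = 3.3355
Δx' = γ(Δx − vΔt) = 3.3355 × (9300 m − 0.954×(2.998×10^8 m/s)×8.10×10^-6 s)
= 3.3355 × (6983.3 m) = 23.3 km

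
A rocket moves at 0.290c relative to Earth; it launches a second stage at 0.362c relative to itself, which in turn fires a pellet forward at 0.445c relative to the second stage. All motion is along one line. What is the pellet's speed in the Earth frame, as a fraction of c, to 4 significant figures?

Compose boost 2: (0.362 + 0.290)/(1 + 0.362×0.290) = 0.6520/1.10498 = 0.590056
Compose boost 3: (0.445 + 0.590056)/(1 + 0.445×0.590056) = 1.03506/1.26257 = 0.8198

u ≈ 0.8198c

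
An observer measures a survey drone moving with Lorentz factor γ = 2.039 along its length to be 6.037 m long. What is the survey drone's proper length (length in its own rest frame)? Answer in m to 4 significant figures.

L₀ ≈ 12.31 m

γ = 2.039 (given)
L₀ = γL = 2.039 × 6.037 = 12.31 m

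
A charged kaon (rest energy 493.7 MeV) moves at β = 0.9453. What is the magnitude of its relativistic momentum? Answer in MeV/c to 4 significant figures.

p ≈ 1431 MeV/c

γ = 1/√(1 − 0.9453²) = 3.06558
p = γβm₀c = 3.06558 × 0.9453 × 493.7 MeV/c = 1431 MeV/c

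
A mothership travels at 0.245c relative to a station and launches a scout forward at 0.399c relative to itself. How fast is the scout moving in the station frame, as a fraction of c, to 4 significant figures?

Compose boost 2: (0.399 + 0.245)/(1 + 0.399×0.245) = 0.6440/1.09776 = 0.5867

u ≈ 0.5867c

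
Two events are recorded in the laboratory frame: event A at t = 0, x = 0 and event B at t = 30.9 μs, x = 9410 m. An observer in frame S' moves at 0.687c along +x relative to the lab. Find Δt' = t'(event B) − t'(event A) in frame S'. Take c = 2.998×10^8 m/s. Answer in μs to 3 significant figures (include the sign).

Δt' ≈ 12.8 μs

γ = 1/√(1 − 0.687²) = 1.3762
Δt' = γ(Δt − vΔx/c²) = 1.3762 × (30.9 μs − 0.687×9410 m / (2.998×10^8 m/s))
= 1.3762 × (9.3367 μs) = 12.8 μs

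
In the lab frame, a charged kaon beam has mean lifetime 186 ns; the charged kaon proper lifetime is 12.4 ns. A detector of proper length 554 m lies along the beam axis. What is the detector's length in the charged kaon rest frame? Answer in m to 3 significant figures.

L ≈ 36.9 m

Time dilation ⇒ γ = Δt/τ₀ = 186/12.4 = 15.000
Length contraction: L = L₀/γ = 554/15.000 = 36.9 m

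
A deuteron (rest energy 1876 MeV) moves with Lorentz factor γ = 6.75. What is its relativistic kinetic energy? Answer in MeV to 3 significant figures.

γ = 6.75 (given)
K = (γ − 1)m₀c² = (6.75 − 1) × 1876 MeV = 5.7500 × 1876 MeV = 10800 MeV

K ≈ 10800 MeV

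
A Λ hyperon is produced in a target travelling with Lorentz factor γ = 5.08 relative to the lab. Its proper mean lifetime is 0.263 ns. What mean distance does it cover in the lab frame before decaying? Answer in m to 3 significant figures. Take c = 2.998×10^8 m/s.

β = √(1 − 1/γ²) = √(1 − 1/5.08²) = 0.98043
Dilated lifetime: Δt = γτ₀ = 5.08 × 0.263 ns = 1.3360 ns
d = vΔt = 0.98043c × 1.3360 ns = 2.9393×10^8 m/s × 1.3360×10^-9 s = 0.393 m

d ≈ 0.393 m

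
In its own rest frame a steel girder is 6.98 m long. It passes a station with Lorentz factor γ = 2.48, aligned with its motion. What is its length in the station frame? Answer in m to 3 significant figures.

γ = 2.48 (given)
Length contraction: L = L₀/γ = 6.98/2.48 = 2.81 m

L ≈ 2.81 m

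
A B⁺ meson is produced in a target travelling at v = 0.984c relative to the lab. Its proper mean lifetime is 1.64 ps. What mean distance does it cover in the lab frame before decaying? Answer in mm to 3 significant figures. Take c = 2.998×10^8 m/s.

d ≈ 2.72 mm

γ = 1/√(1 − 0.984²) = 5.6127
Dilated lifetime: Δt = γτ₀ = 5.6127 × 1.64 ps = 9.2048 ps
d = vΔt = 0.984c × 9.2048 ps = 2.9500×10^8 m/s × 9.2048×10^-12 s = 2.72 mm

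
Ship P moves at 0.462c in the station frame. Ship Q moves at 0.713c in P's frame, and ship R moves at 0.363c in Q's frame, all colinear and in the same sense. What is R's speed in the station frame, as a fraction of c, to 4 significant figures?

u ≈ 0.9440c

Compose boost 2: (0.713 + 0.462)/(1 + 0.713×0.462) = 1.175/1.32941 = 0.883853
Compose boost 3: (0.363 + 0.883853)/(1 + 0.363×0.883853) = 1.24685/1.32084 = 0.9440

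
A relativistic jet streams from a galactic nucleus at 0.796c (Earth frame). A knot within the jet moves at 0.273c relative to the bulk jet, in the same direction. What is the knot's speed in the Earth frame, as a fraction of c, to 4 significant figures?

u ≈ 0.8782c

Relativistic velocity addition: u = (u' + v)/(1 + u'v/c²)
= (0.273 + 0.796)/(1 + 0.273×0.796) = 1.069/1.21731 = 0.8782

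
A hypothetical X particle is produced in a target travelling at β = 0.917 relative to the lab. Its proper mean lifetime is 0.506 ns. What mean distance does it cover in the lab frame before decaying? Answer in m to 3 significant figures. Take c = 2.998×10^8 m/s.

γ = 1/√(1 − 0.917²) = 2.5070
Dilated lifetime: Δt = γτ₀ = 2.5070 × 0.506 ns = 1.2685 ns
d = vΔt = 0.917c × 1.2685 ns = 2.7492×10^8 m/s × 1.2685×10^-9 s = 0.349 m

d ≈ 0.349 m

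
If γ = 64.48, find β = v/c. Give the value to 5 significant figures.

β = √(1 − 1/γ²) = √(1 − 1/64.48²) = √(0.9997595) = 0.99988

β ≈ 0.99988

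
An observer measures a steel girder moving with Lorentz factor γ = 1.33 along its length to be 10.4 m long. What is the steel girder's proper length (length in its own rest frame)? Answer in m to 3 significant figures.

L₀ ≈ 13.8 m

γ = 1.33 (given)
L₀ = γL = 1.33 × 10.4 = 13.8 m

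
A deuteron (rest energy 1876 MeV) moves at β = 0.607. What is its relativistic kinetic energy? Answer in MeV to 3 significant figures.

K ≈ 485 MeV

γ = 1/√(1 − 0.607²) = 1.2583
K = (γ − 1)m₀c² = (1.2583 − 1) × 1876 MeV = 0.25833 × 1876 MeV = 485 MeV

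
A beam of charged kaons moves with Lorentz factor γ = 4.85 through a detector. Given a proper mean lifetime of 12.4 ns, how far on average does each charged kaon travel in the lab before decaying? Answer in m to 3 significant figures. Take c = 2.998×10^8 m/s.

d ≈ 17.6 m

β = √(1 − 1/γ²) = √(1 − 1/4.85²) = 0.97851
Dilated lifetime: Δt = γτ₀ = 4.85 × 12.4 ns = 60.140 ns
d = vΔt = 0.97851c × 60.140 ns = 2.9336×10^8 m/s × 6.0140×10^-8 s = 17.6 m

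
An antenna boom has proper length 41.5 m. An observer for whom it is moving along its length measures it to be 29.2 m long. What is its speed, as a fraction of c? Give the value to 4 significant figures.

γ = L₀/L = 41.5/29.2 = 1.42123
β = √(1 − 1/γ²) = 0.7106

β ≈ 0.7106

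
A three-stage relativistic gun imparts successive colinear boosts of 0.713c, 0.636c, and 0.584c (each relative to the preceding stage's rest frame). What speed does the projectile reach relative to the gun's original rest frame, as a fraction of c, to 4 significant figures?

Compose boost 2: (0.636 + 0.713)/(1 + 0.636×0.713) = 1.349/1.45347 = 0.928125
Compose boost 3: (0.584 + 0.928125)/(1 + 0.584×0.928125) = 1.51213/1.54203 = 0.9806

u ≈ 0.9806c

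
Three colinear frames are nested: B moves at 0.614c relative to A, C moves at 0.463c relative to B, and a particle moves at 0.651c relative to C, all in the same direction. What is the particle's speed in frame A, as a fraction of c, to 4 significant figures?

u ≈ 0.9636c

Compose boost 2: (0.463 + 0.614)/(1 + 0.463×0.614) = 1.077/1.28428 = 0.838601
Compose boost 3: (0.651 + 0.838601)/(1 + 0.651×0.838601) = 1.48960/1.54593 = 0.9636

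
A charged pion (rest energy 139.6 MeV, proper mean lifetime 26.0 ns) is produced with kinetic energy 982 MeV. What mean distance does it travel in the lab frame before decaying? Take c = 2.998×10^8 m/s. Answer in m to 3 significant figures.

γ = 1 + K/(m₀c²) = 1 + 982/139.6 = 8.0344
β = √(1 − 1/γ²) = 0.99222
Dilated lifetime: γτ₀ = 8.0344 × 26.0 ns = 208.89 ns
d = βc·γτ₀ = 0.99222 × (2.998×10^8 m/s) × 2.0889×10^-7 s = 62.1 m

d ≈ 62.1 m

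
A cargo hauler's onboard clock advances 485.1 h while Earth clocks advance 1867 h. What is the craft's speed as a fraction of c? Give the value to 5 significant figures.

β ≈ 0.96565

γ = Δt/τ₀ = 1867/485.1 = 3.848691
β = √(1 − 1/γ²) = √(1 − 1/3.848691²) = 0.96565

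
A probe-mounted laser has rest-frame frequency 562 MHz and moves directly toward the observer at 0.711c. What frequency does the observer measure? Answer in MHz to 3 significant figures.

f_obs ≈ 1370 MHz

Relativistic Doppler: f_obs = f_src √((1+β)/(1−β))
= 562 × √(1.7110/0.28900) = 562 × 2.4332 = 1370 MHz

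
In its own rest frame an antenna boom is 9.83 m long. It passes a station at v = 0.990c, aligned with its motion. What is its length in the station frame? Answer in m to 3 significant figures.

L ≈ 1.39 m

γ = 1/√(1 − 0.990²) = 7.0888
Length contraction: L = L₀/γ = 9.83/7.0888 = 1.39 m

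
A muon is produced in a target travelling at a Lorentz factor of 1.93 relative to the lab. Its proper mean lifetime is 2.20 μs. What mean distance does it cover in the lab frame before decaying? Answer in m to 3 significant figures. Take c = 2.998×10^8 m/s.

d ≈ 1090 m

β = √(1 − 1/γ²) = √(1 − 1/1.93²) = 0.85530
Dilated lifetime: Δt = γτ₀ = 1.93 × 2.20 μs = 4.2460 μs
d = vΔt = 0.85530c × 4.2460 μs = 2.5642×10^8 m/s × 4.2460×10^-6 s = 1090 m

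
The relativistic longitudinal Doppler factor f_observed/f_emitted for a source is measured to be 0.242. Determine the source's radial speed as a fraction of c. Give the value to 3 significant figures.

f_obs/f_src = √((1−β)/(1+β)) = 0.242  ⇒  (1−β)/(1+β) = 0.058564
β = |1 − D²|/(1 + D²) = |1 − 0.058564|/(1 + 0.058564) = 0.889

β ≈ 0.889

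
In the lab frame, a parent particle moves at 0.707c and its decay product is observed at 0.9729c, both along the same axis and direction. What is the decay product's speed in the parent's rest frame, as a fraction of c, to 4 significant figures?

Inverse velocity addition: u' = (u − v)/(1 − uv/c²)
= (0.9729 − 0.707)/(1 − 0.9729×0.707) = 0.2659/0.312160 = 0.8518

u' ≈ 0.8518c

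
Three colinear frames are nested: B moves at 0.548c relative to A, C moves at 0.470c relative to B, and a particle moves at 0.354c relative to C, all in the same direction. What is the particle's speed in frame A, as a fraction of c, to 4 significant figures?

u ≈ 0.9043c

Compose boost 2: (0.470 + 0.548)/(1 + 0.470×0.548) = 1.018/1.25756 = 0.809504
Compose boost 3: (0.354 + 0.809504)/(1 + 0.354×0.809504) = 1.16350/1.28656 = 0.9043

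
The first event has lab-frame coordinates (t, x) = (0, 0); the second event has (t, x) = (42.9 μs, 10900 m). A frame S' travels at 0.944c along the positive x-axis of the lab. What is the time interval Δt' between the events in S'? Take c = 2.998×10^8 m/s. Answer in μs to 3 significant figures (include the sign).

Δt' ≈ 26.0 μs

γ = 1/√(1 − 0.944²) = 3.0308
Δt' = γ(Δt − vΔx/c²) = 3.0308 × (42.9 μs − 0.944×10900 m / (2.998×10^8 m/s))
= 3.0308 × (8.5785 μs) = 26.0 μs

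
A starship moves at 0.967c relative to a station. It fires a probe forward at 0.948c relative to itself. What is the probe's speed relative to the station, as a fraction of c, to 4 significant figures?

u ≈ 0.9991c

Relativistic velocity addition: u = (u' + v)/(1 + u'v/c²)
= (0.948 + 0.967)/(1 + 0.948×0.967) = 1.915/1.91672 = 0.9991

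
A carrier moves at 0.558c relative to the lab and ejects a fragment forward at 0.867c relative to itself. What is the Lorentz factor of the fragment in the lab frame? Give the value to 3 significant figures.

γ ≈ 3.59

u_lab = (0.867 + 0.558)/(1 + 0.867×0.558) = 1.425/1.48379 = 0.960381
γ = 1/√(1 − 0.960381²) = 3.59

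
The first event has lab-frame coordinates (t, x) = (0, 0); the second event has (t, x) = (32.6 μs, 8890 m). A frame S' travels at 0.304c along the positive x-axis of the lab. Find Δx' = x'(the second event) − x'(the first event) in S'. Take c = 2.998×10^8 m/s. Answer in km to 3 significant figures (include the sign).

Δx' ≈ 6.21 km

γ = 1/√(1 − 0.304²) = 1.0497
Δx' = γ(Δx − vΔt) = 1.0497 × (8890 m − 0.304×(2.998×10^8 m/s)×32.6×10^-6 s)
= 1.0497 × (5918.9 m) = 6.21 km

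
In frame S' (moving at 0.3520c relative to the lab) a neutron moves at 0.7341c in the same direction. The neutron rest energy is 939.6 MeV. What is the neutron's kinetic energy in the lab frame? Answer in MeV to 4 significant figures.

K ≈ 920.7 MeV

u_lab = (0.7341 + 0.3520)/(1 + 0.7341×0.3520) = 0.8630779
γ = 1/√(1 − 0.8630779²) = 1.97992
K = (γ − 1)m₀c² = (1.97992 − 1) × 939.6 = 0.979920 × 939.6 = 920.7 MeV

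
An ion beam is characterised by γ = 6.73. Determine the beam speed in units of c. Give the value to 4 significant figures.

β ≈ 0.9889

β = √(1 − 1/γ²) = √(1 − 1/6.73²) = √(0.977921) = 0.9889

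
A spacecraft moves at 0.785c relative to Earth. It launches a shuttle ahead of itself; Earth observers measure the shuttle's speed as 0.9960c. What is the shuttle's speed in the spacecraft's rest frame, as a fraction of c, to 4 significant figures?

Inverse velocity addition: u' = (u − v)/(1 − uv/c²)
= (0.9960 − 0.785)/(1 − 0.9960×0.785) = 0.2110/0.218140 = 0.9673

u' ≈ 0.9673c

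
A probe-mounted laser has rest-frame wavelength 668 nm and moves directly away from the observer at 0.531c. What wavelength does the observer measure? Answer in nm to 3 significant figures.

λ_obs ≈ 1210 nm

Relativistic Doppler: λ_obs = λ_src √((1+β)/(1−β))
= 668 × √(1.5310/0.46900) = 668 × 1.8068 = 1210 nm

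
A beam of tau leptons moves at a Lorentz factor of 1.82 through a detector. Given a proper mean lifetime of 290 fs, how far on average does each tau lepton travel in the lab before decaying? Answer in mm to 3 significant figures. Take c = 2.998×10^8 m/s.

β = √(1 − 1/γ²) = √(1 − 1/1.82²) = 0.83553
Dilated lifetime: Δt = γτ₀ = 1.82 × 290 fs = 527.80 fs
d = vΔt = 0.83553c × 527.80 fs = 2.5049×10^8 m/s × 5.2780×10^-13 s = 0.132 mm

d ≈ 0.132 mm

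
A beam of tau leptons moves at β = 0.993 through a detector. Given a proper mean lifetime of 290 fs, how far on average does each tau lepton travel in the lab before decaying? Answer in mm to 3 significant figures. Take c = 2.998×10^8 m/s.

d ≈ 0.731 mm

γ = 1/√(1 − 0.993²) = 8.4664
Dilated lifetime: Δt = γτ₀ = 8.4664 × 290 fs = 2455.2 fs
d = vΔt = 0.993c × 2455.2 fs = 2.9770×10^8 m/s × 2.4552×10^-12 s = 0.731 mm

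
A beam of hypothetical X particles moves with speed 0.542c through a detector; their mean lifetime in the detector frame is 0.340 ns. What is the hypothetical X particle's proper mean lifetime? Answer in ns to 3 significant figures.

γ = 1/√(1 − 0.542²) = 1.1899
Proper time: τ₀ = Δt/γ = 0.340/1.1899 = 0.286 ns

τ₀ ≈ 0.286 ns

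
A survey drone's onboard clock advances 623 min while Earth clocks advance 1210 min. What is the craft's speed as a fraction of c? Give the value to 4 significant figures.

γ = Δt/τ₀ = 1210/623 = 1.94222
β = √(1 − 1/γ²) = √(1 − 1/1.94222²) = 0.8573

β ≈ 0.8573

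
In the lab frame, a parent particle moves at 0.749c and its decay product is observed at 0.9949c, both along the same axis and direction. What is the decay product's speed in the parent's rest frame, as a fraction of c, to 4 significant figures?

u' ≈ 0.9650c

Inverse velocity addition: u' = (u − v)/(1 − uv/c²)
= (0.9949 − 0.749)/(1 − 0.9949×0.749) = 0.2459/0.254820 = 0.9650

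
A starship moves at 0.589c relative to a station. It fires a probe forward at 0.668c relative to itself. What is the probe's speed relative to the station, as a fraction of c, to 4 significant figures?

u ≈ 0.9021c

Relativistic velocity addition: u = (u' + v)/(1 + u'v/c²)
= (0.668 + 0.589)/(1 + 0.668×0.589) = 1.257/1.39345 = 0.9021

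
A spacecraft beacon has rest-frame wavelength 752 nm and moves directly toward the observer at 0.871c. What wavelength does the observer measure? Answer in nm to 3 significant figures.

Relativistic Doppler: λ_obs = λ_src √((1−β)/(1+β))
= 752 × √(0.12900/1.8710) = 752 × 0.26258 = 197 nm

λ_obs ≈ 197 nm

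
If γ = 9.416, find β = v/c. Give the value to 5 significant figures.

β ≈ 0.99434

β = √(1 − 1/γ²) = √(1 − 1/9.416²) = √(0.9887211) = 0.99434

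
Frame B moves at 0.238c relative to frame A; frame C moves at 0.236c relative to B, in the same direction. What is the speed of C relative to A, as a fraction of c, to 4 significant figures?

Compose boost 2: (0.236 + 0.238)/(1 + 0.236×0.238) = 0.4740/1.05617 = 0.4488

u ≈ 0.4488c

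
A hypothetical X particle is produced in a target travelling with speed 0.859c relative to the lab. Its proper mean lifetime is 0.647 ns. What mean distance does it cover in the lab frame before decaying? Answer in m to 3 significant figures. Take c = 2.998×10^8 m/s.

d ≈ 0.325 m

γ = 1/√(1 − 0.859²) = 1.9532
Dilated lifetime: Δt = γτ₀ = 1.9532 × 0.647 ns = 1.2637 ns
d = vΔt = 0.859c × 1.2637 ns = 2.5753×10^8 m/s × 1.2637×10^-9 s = 0.325 m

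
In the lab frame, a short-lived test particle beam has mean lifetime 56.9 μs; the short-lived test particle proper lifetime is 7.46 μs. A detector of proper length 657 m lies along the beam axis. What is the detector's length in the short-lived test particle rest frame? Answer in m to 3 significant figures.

Time dilation ⇒ γ = Δt/τ₀ = 56.9/7.46 = 7.6273
Length contraction: L = L₀/γ = 657/7.6273 = 86.1 m

L ≈ 86.1 m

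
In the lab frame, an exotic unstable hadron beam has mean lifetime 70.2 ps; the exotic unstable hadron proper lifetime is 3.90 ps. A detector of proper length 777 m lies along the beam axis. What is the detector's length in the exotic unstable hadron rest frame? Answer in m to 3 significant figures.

Time dilation ⇒ γ = Δt/τ₀ = 70.2/3.90 = 18.000
Length contraction: L = L₀/γ = 777/18.000 = 43.2 m

L ≈ 43.2 m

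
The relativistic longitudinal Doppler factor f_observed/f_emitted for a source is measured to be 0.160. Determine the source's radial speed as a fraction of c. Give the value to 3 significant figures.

f_obs/f_src = √((1−β)/(1+β)) = 0.160  ⇒  (1−β)/(1+β) = 0.025600
β = |1 − D²|/(1 + D²) = |1 − 0.025600|/(1 + 0.025600) = 0.950

β ≈ 0.950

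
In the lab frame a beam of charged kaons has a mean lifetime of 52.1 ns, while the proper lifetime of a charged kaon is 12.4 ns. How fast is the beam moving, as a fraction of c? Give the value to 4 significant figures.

β ≈ 0.9713

γ = Δt/τ₀ = 52.1/12.4 = 4.20161
β = √(1 − 1/γ²) = √(1 − 1/4.20161²) = 0.9713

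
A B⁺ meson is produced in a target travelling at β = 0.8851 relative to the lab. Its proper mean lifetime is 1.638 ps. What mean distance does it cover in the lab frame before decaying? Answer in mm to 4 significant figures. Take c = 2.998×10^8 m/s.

γ = 1/√(1 − 0.8851²) = 2.14869
Dilated lifetime: Δt = γτ₀ = 2.14869 × 1.638 ps = 3.51955 ps
d = vΔt = 0.8851c × 3.51955 ps = 2.65353×10^8 m/s × 3.51955×10^-12 s = 0.9339 mm

d ≈ 0.9339 mm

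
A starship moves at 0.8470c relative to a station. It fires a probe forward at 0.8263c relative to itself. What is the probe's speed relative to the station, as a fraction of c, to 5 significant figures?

Relativistic velocity addition: u = (u' + v)/(1 + u'v/c²)
= (0.8263 + 0.8470)/(1 + 0.8263×0.8470) = 1.6733/1.699876 = 0.98437

u ≈ 0.98437c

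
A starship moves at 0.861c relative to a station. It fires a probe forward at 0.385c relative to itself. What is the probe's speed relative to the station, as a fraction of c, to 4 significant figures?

u ≈ 0.9358c

Relativistic velocity addition: u = (u' + v)/(1 + u'v/c²)
= (0.385 + 0.861)/(1 + 0.385×0.861) = 1.246/1.33149 = 0.9358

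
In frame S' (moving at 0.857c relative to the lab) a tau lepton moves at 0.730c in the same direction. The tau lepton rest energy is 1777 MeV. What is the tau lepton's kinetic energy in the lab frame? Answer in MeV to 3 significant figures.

K ≈ 6430 MeV

u_lab = (0.730 + 0.857)/(1 + 0.730×0.857) = 0.976249
γ = 1/√(1 − 0.976249²) = 4.6157
K = (γ − 1)m₀c² = (4.6157 − 1) × 1777 = 3.6157 × 1777 = 6430 MeV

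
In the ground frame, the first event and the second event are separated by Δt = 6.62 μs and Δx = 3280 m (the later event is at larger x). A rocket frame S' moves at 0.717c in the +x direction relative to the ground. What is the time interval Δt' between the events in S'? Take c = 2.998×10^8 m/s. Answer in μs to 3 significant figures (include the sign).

Δt' ≈ -1.76 μs

γ = 1/√(1 − 0.717²) = 1.4346
Δt' = γ(Δt − vΔx/c²) = 1.4346 × (6.62 μs − 0.717×3280 m / (2.998×10^8 m/s))
= 1.4346 × (-1.2244 μs) = -1.76 μs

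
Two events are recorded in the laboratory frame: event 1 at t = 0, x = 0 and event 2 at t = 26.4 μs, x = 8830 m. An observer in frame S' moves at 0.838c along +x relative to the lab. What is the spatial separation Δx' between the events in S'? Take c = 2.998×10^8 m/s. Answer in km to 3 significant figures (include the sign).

Δx' ≈ 4.03 km

γ = 1/√(1 − 0.838²) = 1.8326
Δx' = γ(Δx − vΔt) = 1.8326 × (8830 m − 0.838×(2.998×10^8 m/s)×26.4×10^-6 s)
= 1.8326 × (2197.5 m) = 4.03 km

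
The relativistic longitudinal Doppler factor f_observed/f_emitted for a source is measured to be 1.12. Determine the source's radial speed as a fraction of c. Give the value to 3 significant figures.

β ≈ 0.113

f_obs/f_src = √((1+β)/(1−β)) = 1.12  ⇒  (1+β)/(1−β) = 1.2544
β = |1 − D²|/(1 + D²) = |1 − 1.2544|/(1 + 1.2544) = 0.113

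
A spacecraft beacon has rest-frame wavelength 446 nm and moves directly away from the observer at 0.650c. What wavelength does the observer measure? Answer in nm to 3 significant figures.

λ_obs ≈ 968 nm

Relativistic Doppler: λ_obs = λ_src √((1+β)/(1−β))
= 446 × √(1.6500/0.35000) = 446 × 2.1712 = 968 nm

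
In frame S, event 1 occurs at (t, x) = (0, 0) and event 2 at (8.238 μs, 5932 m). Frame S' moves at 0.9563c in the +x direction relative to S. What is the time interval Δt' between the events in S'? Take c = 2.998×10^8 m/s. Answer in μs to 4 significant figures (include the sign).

Δt' ≈ -36.54 μs

γ = 1/√(1 − 0.9563²) = 3.42012
Δt' = γ(Δt − vΔx/c²) = 3.42012 × (8.238 μs − 0.9563×5932 m / (2.998×10^8 m/s))
= 3.42012 × (-10.6839 μs) = -36.54 μs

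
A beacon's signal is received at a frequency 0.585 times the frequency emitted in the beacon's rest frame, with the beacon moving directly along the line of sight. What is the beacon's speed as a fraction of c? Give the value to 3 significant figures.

f_obs/f_src = √((1−β)/(1+β)) = 0.585  ⇒  (1−β)/(1+β) = 0.34222
β = |1 − D²|/(1 + D²) = |1 − 0.34222|/(1 + 0.34222) = 0.490

β ≈ 0.490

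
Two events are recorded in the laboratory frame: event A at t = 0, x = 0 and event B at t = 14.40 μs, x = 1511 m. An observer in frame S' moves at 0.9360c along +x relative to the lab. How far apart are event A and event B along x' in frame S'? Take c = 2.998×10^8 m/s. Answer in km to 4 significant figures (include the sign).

Δx' ≈ -7.187 km

γ = 1/√(1 − 0.9360²) = 2.84091
Δx' = γ(Δx − vΔt) = 2.84091 × (1511 m − 0.9360×(2.998×10^8 m/s)×14.40×10^-6 s)
= 2.84091 × (-2529.82 m) = -7.187 km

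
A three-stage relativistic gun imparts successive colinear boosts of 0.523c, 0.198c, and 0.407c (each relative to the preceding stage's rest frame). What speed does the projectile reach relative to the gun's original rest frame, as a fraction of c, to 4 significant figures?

Compose boost 2: (0.198 + 0.523)/(1 + 0.198×0.523) = 0.7210/1.10355 = 0.653344
Compose boost 3: (0.407 + 0.653344)/(1 + 0.407×0.653344) = 1.06034/1.26591 = 0.8376

u ≈ 0.8376c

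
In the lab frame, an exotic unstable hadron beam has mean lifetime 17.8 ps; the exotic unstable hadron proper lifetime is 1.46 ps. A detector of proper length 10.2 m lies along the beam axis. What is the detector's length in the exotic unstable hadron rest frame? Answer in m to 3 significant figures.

Time dilation ⇒ γ = Δt/τ₀ = 17.8/1.46 = 12.192
Length contraction: L = L₀/γ = 10.2/12.192 = 0.837 m

L ≈ 0.837 m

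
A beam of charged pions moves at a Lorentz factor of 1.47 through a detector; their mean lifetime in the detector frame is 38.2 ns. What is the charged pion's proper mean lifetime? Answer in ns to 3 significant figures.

τ₀ ≈ 26.0 ns

γ = 1.47 (given)
Proper time: τ₀ = Δt/γ = 38.2/1.47 = 26.0 ns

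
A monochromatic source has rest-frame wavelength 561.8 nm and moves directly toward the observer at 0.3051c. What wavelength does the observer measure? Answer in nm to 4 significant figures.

λ_obs ≈ 409.9 nm

Relativistic Doppler: λ_obs = λ_src √((1−β)/(1+β))
= 561.8 × √(0.694900/1.30510) = 561.8 × 0.729691 = 409.9 nm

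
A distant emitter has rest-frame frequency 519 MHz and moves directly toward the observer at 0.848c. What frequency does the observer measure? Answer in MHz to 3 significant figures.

Relativistic Doppler: f_obs = f_src √((1+β)/(1−β))
= 519 × √(1.8480/0.15200) = 519 × 3.4868 = 1810 MHz

f_obs ≈ 1810 MHz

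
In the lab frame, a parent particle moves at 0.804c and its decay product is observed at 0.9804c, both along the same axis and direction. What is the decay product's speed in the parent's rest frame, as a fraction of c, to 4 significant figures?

u' ≈ 0.8330c

Inverse velocity addition: u' = (u − v)/(1 − uv/c²)
= (0.9804 − 0.804)/(1 − 0.9804×0.804) = 0.1764/0.211758 = 0.8330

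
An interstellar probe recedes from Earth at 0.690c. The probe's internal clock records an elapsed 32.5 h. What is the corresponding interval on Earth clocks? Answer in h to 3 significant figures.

Δt ≈ 44.9 h

γ = 1/√(1 − 0.690²) = 1.3816
Time dilation: Δt = γτ₀ = 1.3816 × 32.5 h = 44.9 h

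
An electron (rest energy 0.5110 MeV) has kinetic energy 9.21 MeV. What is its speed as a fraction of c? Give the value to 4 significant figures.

β ≈ 0.9986

γ = 1 + K/(m₀c²) = 1 + 9.21/0.5110 = 19.0235
β = √(1 − 1/γ²) = 0.9986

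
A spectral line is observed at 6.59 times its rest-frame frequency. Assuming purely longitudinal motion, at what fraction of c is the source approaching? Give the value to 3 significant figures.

f_obs/f_src = √((1+β)/(1−β)) = 6.59  ⇒  (1+β)/(1−β) = 43.428
β = |1 − D²|/(1 + D²) = |1 − 43.428|/(1 + 43.428) = 0.955

β ≈ 0.955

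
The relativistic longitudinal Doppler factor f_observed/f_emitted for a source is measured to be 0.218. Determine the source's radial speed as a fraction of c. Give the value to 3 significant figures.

f_obs/f_src = √((1−β)/(1+β)) = 0.218  ⇒  (1−β)/(1+β) = 0.047524
β = |1 − D²|/(1 + D²) = |1 − 0.047524|/(1 + 0.047524) = 0.909

β ≈ 0.909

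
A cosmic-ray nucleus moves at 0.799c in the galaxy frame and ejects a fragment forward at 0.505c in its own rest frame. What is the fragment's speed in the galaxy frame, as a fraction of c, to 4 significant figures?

u ≈ 0.9291c

Compose boost 2: (0.505 + 0.799)/(1 + 0.505×0.799) = 1.304/1.40349 = 0.9291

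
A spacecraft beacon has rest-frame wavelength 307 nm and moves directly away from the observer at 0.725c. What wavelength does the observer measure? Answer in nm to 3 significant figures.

λ_obs ≈ 769 nm

Relativistic Doppler: λ_obs = λ_src √((1+β)/(1−β))
= 307 × √(1.7250/0.27500) = 307 × 2.5045 = 769 nm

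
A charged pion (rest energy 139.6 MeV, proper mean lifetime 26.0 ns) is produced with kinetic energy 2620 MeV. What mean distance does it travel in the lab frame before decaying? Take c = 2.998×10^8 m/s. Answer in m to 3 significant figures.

d ≈ 154 m

γ = 1 + K/(m₀c²) = 1 + 2620/139.6 = 19.768
β = √(1 − 1/γ²) = 0.99872
Dilated lifetime: γτ₀ = 19.768 × 26.0 ns = 513.97 ns
d = βc·γτ₀ = 0.99872 × (2.998×10^8 m/s) × 5.1397×10^-7 s = 154 m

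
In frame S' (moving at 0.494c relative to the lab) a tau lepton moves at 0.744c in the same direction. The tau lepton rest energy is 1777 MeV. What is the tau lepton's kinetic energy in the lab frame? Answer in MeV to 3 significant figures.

K ≈ 2410 MeV

u_lab = (0.744 + 0.494)/(1 + 0.744×0.494) = 0.905278
γ = 1/√(1 − 0.905278²) = 2.3539
K = (γ − 1)m₀c² = (2.3539 − 1) × 1777 = 1.3539 × 1777 = 2410 MeV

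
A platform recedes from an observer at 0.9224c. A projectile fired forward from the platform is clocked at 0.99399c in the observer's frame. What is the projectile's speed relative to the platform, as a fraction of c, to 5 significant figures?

u' ≈ 0.86104c

Inverse velocity addition: u' = (u − v)/(1 − uv/c²)
= (0.99399 − 0.9224)/(1 − 0.99399×0.9224) = 0.071590/0.08314362 = 0.86104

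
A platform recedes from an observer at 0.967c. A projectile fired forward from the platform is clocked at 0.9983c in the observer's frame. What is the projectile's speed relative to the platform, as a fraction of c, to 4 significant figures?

Inverse velocity addition: u' = (u − v)/(1 − uv/c²)
= (0.9983 − 0.967)/(1 − 0.9983×0.967) = 0.03130/0.0346439 = 0.9035

u' ≈ 0.9035c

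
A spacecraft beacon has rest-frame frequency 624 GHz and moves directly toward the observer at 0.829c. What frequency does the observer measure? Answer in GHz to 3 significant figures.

f_obs ≈ 2040 GHz

Relativistic Doppler: f_obs = f_src √((1+β)/(1−β))
= 624 × √(1.8290/0.17100) = 624 × 3.2705 = 2040 GHz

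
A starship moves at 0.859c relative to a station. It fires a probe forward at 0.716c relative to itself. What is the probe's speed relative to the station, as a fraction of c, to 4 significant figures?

u ≈ 0.9752c

Relativistic velocity addition: u = (u' + v)/(1 + u'v/c²)
= (0.716 + 0.859)/(1 + 0.716×0.859) = 1.575/1.61504 = 0.9752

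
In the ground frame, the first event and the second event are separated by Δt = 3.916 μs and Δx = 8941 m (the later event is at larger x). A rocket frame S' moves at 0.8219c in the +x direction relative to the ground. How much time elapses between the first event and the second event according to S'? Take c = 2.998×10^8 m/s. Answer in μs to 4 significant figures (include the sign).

γ = 1/√(1 − 0.8219²) = 1.75552
Δt' = γ(Δt − vΔx/c²) = 1.75552 × (3.916 μs − 0.8219×8941 m / (2.998×10^8 m/s))
= 1.75552 × (-20.5957 μs) = -36.16 μs

Δt' ≈ -36.16 μs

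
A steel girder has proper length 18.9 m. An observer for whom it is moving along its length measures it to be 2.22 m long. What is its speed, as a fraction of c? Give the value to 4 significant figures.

γ = L₀/L = 18.9/2.22 = 8.51351
β = √(1 − 1/γ²) = 0.9931

β ≈ 0.9931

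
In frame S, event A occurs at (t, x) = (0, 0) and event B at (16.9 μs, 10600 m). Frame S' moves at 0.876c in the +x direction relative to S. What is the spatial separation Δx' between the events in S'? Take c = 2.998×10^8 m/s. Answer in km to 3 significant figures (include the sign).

γ = 1/√(1 − 0.876²) = 2.0734
Δx' = γ(Δx − vΔt) = 2.0734 × (10600 m − 0.876×(2.998×10^8 m/s)×16.9×10^-6 s)
= 2.0734 × (6161.6 m) = 12.8 km

Δx' ≈ 12.8 km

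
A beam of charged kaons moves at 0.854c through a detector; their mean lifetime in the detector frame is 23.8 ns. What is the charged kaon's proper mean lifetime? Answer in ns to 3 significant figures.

γ = 1/√(1 − 0.854²) = 1.9221
Proper time: τ₀ = Δt/γ = 23.8/1.9221 = 12.4 ns

τ₀ ≈ 12.4 ns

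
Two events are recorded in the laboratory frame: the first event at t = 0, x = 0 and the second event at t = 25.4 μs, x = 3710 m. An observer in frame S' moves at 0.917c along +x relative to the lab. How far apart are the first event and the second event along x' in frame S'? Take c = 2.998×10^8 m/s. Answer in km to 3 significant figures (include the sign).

γ = 1/√(1 − 0.917²) = 2.5070
Δx' = γ(Δx − vΔt) = 2.5070 × (3710 m − 0.917×(2.998×10^8 m/s)×25.4×10^-6 s)
= 2.5070 × (-3272.9 m) = -8.21 km

Δx' ≈ -8.21 km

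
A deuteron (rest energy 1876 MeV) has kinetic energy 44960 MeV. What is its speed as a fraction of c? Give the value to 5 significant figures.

γ = 1 + K/(m₀c²) = 1 + 44960/1876 = 24.96588
β = √(1 − 1/γ²) = 0.99920

β ≈ 0.99920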